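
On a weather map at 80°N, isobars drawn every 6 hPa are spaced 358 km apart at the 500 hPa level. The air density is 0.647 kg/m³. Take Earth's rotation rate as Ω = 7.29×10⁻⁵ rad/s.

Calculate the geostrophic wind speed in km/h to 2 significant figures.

65 km/h

Coriolis parameter at 80°N:
f = 2Ω sin φ = 2 × 7.29×10⁻⁵ × sin 80° = 1.44×10⁻⁴ s⁻¹
Pressure gradient: |∂P/∂n| = 600 Pa / 358000 m = 1.68×10⁻³ Pa/m
Geostrophic balance (pressure-gradient force = Coriolis force):
V_g = (1/(fρ)) |∂P/∂n| = 1.68×10⁻³ / (1.44×10⁻⁴ × 0.647) = 18.0 m/s
Converting: 18.0 m/s × 3.6 = 65 km/h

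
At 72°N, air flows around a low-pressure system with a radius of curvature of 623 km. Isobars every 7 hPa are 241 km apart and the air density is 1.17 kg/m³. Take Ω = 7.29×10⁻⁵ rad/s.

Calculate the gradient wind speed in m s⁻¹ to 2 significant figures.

Coriolis parameter at 72°N:
f = 2Ω sin φ = 2 × 7.29×10⁻⁵ × sin 72° = 1.39×10⁻⁴ s⁻¹
Pressure gradient: |∂P/∂n| = 700 Pa / 241000 m = 2.90×10⁻³ Pa/m
Geostrophic speed: V_g = |∂P/∂n|/(fρ) = 2.90×10⁻³/(1.39×10⁻⁴ × 1.17) = 17.9 m/s
Around a low, centrifugal force acts outward with Coriolis, so pressure-gradient force balances both:
(1/ρ)|∂P/∂n| = fV + V²/R  →  V² + fR·V − fR·V_g = 0
With fR = 1.39×10⁻⁴ × 623×10³ m = 86.4 m/s:
V = [−fR + √((fR)² + 4 fR V_g)]/2 = [−86.4 + √(86.4² + 4×86.4×17.9)]/2 = 15.2 m/s
Subgeostrophic (V < V_g = 17.9 m/s), as expected around a low.

15 m s⁻¹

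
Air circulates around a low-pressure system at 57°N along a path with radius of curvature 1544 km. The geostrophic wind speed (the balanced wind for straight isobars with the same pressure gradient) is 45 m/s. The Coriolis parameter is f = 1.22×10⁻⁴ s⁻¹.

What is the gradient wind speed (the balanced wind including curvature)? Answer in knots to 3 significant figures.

72.9 knots

Around a low, centrifugal force acts outward with Coriolis, so pressure-gradient force balances both:
(1/ρ)|∂P/∂n| = fV + V²/R  →  V² + fR·V − fR·V_g = 0
With fR = 1.22×10⁻⁴ × 1544×10³ m = 188 m/s:
V = [−fR + √((fR)² + 4 fR V_g)]/2 = [−188 + √(188² + 4×188×45)]/2 = 37.5 m/s
Subgeostrophic (V < V_g = 45 m/s), as expected around a low.
Converting: 37.5 m/s × 1.944 = 72.9 knots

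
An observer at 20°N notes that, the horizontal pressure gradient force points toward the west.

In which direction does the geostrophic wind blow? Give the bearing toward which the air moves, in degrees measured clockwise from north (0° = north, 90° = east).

The pressure-gradient force points toward the west (bearing 270°).
Geostrophic balance: in the Northern Hemisphere the Coriolis force deflects motion to the right, so the geostrophic wind blows 90° to the right of the pressure-gradient force (low pressure on the left).
Rotating 270° by 90° clockwise gives 000° — the wind blows toward the north.

000°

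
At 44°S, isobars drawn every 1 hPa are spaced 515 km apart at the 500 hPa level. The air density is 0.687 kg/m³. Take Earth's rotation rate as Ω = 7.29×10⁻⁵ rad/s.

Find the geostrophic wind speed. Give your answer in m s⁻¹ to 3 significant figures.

2.79 m s⁻¹

Coriolis parameter at 44°S:
f = 2Ω sin φ = 2 × 7.29×10⁻⁵ × sin 44° = 1.01×10⁻⁴ s⁻¹
Pressure gradient: |∂P/∂n| = 100 Pa / 515000 m = 1.94×10⁻⁴ Pa/m
Geostrophic balance (pressure-gradient force = Coriolis force):
V_g = (1/(fρ)) |∂P/∂n| = 1.94×10⁻⁴ / (1.01×10⁻⁴ × 0.687) = 2.79 m/s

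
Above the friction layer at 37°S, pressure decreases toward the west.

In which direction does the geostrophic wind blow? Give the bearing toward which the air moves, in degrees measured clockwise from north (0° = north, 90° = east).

180°

The pressure-gradient force points toward the west (bearing 270°).
Geostrophic balance: in the Southern Hemisphere the Coriolis force deflects motion to the left, so the geostrophic wind blows 90° to the left of the pressure-gradient force (low pressure on the right).
Rotating 270° by 90° counterclockwise gives 180° — the wind blows toward the south.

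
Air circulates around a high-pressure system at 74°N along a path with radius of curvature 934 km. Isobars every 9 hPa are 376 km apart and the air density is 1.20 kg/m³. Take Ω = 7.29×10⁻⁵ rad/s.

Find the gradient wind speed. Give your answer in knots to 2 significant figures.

32 knots

Coriolis parameter at 74°N:
f = 2Ω sin φ = 2 × 7.29×10⁻⁵ × sin 74° = 1.40×10⁻⁴ s⁻¹
Pressure gradient: |∂P/∂n| = 900 Pa / 376000 m = 2.39×10⁻³ Pa/m
Geostrophic speed: V_g = |∂P/∂n|/(fρ) = 2.39×10⁻³/(1.40×10⁻⁴ × 1.20) = 14.2 m/s
Around a high, pressure-gradient force acts outward with centrifugal, so Coriolis balances both:
fV = (1/ρ)|∂P/∂n| + V²/R  →  V² − fR·V + fR·V_g = 0
With fR = 1.40×10⁻⁴ × 934×10³ m = 131 m/s:
V = [fR − √((fR)² − 4 fR V_g)]/2 = [131 − √(131² − 4×131×14.2)]/2 = 16.2 m/s
Supergeostrophic (V > V_g = 14.2 m/s), as expected around a high.
Converting: 16.2 m/s × 1.944 = 32 knots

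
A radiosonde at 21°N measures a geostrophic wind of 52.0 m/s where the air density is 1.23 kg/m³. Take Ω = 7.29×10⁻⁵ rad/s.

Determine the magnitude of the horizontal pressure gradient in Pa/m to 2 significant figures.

Coriolis parameter at 21°N:
f = 2Ω sin φ = 2 × 7.29×10⁻⁵ × sin 21° = 5.23×10⁻⁵ s⁻¹
Geostrophic balance rearranged: |∂P/∂n| = f ρ V_g
|∂P/∂n| = 5.23×10⁻⁵ × 1.23 × 52.0 = 3.34×10⁻³ Pa/m

3.3×10⁻³ Pa/m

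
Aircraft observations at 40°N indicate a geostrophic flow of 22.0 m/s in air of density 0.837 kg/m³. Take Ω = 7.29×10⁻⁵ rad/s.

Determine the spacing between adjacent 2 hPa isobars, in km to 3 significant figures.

116 km

Coriolis parameter at 40°N:
f = 2Ω sin φ = 2 × 7.29×10⁻⁵ × sin 40° = 9.37×10⁻⁵ s⁻¹
Geostrophic balance rearranged: |∂P/∂n| = f ρ V_g
|∂P/∂n| = 9.37×10⁻⁵ × 0.837 × 22.0 = 1.73×10⁻³ Pa/m
Isobar spacing: Δn = ΔP/|∂P/∂n| = 200 Pa / 1.73×10⁻³ Pa/m = 115893 m ≈ 116 km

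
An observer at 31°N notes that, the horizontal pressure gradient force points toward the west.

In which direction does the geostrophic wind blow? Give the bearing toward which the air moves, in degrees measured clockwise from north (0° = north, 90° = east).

The pressure-gradient force points toward the west (bearing 270°).
Geostrophic balance: in the Northern Hemisphere the Coriolis force deflects motion to the right, so the geostrophic wind blows 90° to the right of the pressure-gradient force (low pressure on the left).
Rotating 270° by 90° clockwise gives 000° — the wind blows toward the north.

000°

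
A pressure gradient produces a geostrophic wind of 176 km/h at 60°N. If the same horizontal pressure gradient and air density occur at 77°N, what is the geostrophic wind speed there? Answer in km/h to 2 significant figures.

160 km/h

With the same pressure gradient and density, V_g ∝ 1/f ∝ 1/sin φ.
V₂ = V₁ · sin φ₁ / sin φ₂ = 176 × sin 60° / sin 77°
V₂ = 176 × 0.8660/0.9744 = 160 km/h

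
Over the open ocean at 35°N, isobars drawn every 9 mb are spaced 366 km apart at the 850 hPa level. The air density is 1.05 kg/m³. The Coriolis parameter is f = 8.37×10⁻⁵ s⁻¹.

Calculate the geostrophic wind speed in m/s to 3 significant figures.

Pressure gradient: |∂P/∂n| = 900 Pa / 366000 m = 2.46×10⁻³ Pa/m
Geostrophic balance (pressure-gradient force = Coriolis force):
V_g = (1/(fρ)) |∂P/∂n| = 2.46×10⁻³ / (8.37×10⁻⁵ × 1.05) = 28.0 m/s

28.0 m/s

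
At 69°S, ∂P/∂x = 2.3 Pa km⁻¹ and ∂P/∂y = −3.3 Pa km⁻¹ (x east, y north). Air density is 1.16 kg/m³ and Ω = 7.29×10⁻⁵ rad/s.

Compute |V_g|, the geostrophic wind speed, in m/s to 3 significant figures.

25.5 m/s

Coriolis parameter at 69°S:
f = 2Ω sin φ = 2 × 7.29×10⁻⁵ × sin 69° = 1.36×10⁻⁴ s⁻¹
In the Southern Hemisphere f is negative: f = −1.36×10⁻⁴ s⁻¹.
Component geostrophic relations (x east, y north):
u_g = −(1/(fρ)) ∂P/∂y,  v_g = (1/(fρ)) ∂P/∂x
u_g = −(−3.3×10⁻³)/(−1.36×10⁻⁴ × 1.16) = −20.9 m/s;  v_g = (2.3×10⁻³)/(−1.36×10⁻⁴ × 1.16) = −14.6 m/s
|V_g| = √(u_g² + v_g²) = 25.5 m/s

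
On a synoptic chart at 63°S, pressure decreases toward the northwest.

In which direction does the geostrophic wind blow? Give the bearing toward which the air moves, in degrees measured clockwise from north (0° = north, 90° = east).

The pressure-gradient force points toward the northwest (bearing 315°).
Geostrophic balance: in the Southern Hemisphere the Coriolis force deflects motion to the left, so the geostrophic wind blows 90° to the left of the pressure-gradient force (low pressure on the right).
Rotating 315° by 90° counterclockwise gives 225° — the wind blows toward the southwest.

225°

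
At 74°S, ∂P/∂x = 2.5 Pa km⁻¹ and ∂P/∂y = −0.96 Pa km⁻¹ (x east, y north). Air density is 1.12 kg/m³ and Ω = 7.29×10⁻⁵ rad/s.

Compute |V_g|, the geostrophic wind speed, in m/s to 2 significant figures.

17 m/s

Coriolis parameter at 74°S:
f = 2Ω sin φ = 2 × 7.29×10⁻⁵ × sin 74° = 1.40×10⁻⁴ s⁻¹
In the Southern Hemisphere f is negative: f = −1.40×10⁻⁴ s⁻¹.
Component geostrophic relations (x east, y north):
u_g = −(1/(fρ)) ∂P/∂y,  v_g = (1/(fρ)) ∂P/∂x
u_g = −(−0.96×10⁻³)/(−1.40×10⁻⁴ × 1.12) = −6.12 m/s;  v_g = (2.5×10⁻³)/(−1.40×10⁻⁴ × 1.12) = −15.9 m/s
|V_g| = √(u_g² + v_g²) = 17.1 m/s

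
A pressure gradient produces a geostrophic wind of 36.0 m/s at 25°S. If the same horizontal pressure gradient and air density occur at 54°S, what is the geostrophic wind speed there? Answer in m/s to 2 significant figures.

19 m/s

With the same pressure gradient and density, V_g ∝ 1/f ∝ 1/sin φ.
V₂ = V₁ · sin φ₁ / sin φ₂ = 36.0 × sin 25° / sin 54°
V₂ = 36.0 × 0.4226/0.8090 = 19 m/s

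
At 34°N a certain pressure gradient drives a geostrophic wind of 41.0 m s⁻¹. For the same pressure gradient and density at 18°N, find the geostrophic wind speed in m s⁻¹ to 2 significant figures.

74 m s⁻¹

With the same pressure gradient and density, V_g ∝ 1/f ∝ 1/sin φ.
V₂ = V₁ · sin φ₁ / sin φ₂ = 41.0 × sin 34° / sin 18°
V₂ = 41.0 × 0.5592/0.3090 = 74 m s⁻¹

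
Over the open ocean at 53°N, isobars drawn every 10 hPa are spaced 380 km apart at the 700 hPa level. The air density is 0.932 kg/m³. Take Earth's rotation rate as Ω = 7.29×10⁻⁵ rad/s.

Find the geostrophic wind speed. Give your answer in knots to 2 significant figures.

Coriolis parameter at 53°N:
f = 2Ω sin φ = 2 × 7.29×10⁻⁵ × sin 53° = 1.16×10⁻⁴ s⁻¹
Pressure gradient: |∂P/∂n| = 1000 Pa / 380000 m = 2.63×10⁻³ Pa/m
Geostrophic balance (pressure-gradient force = Coriolis force):
V_g = (1/(fρ)) |∂P/∂n| = 2.63×10⁻³ / (1.16×10⁻⁴ × 0.932) = 24.2 m/s
Converting: 24.2 m/s × 1.944 = 47 knots

47 knots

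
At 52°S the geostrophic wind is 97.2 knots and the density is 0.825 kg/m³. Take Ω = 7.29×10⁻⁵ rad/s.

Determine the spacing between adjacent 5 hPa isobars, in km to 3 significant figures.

Coriolis parameter at 52°S:
f = 2Ω sin φ = 2 × 7.29×10⁻⁵ × sin 52° = 1.15×10⁻⁴ s⁻¹
Wind speed in SI: 97.2 knots = 50.0 m/s
Geostrophic balance rearranged: |∂P/∂n| = f ρ V_g
|∂P/∂n| = 1.15×10⁻⁴ × 0.825 × 50.0 = 4.74×10⁻³ Pa/m
Isobar spacing: Δn = ΔP/|∂P/∂n| = 500 Pa / 4.74×10⁻³ Pa/m = 105493 m ≈ 105 km

105 km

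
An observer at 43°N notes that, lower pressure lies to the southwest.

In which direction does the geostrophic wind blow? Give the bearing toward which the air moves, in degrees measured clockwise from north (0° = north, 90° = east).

315°

The pressure-gradient force points toward the southwest (bearing 225°).
Geostrophic balance: in the Northern Hemisphere the Coriolis force deflects motion to the right, so the geostrophic wind blows 90° to the right of the pressure-gradient force (low pressure on the left).
Rotating 225° by 90° clockwise gives 315° — the wind blows toward the northwest.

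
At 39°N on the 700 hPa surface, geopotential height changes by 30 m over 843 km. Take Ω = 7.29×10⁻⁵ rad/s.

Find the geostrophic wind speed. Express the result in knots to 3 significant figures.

Coriolis parameter at 39°N:
f = 2Ω sin φ = 2 × 7.29×10⁻⁵ × sin 39° = 9.18×10⁻⁵ s⁻¹
Height gradient: |∂Z/∂n| = 30 m / 843000 m = 3.56×10⁻⁵
On a pressure surface, geostrophic balance gives V_g = (g/f)|∂Z/∂n|:
V_g = 9.81 × 3.56×10⁻⁵ / 9.18×10⁻⁵ = 3.80 m/s
Converting: 3.80 m/s × 1.944 = 7.40 knots

7.40 knots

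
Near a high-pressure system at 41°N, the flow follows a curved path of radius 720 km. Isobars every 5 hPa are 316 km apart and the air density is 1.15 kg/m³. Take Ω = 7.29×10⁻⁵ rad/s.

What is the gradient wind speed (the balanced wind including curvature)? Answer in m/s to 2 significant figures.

20 m/s

Coriolis parameter at 41°N:
f = 2Ω sin φ = 2 × 7.29×10⁻⁵ × sin 41° = 9.57×10⁻⁵ s⁻¹
Pressure gradient: |∂P/∂n| = 500 Pa / 316000 m = 1.58×10⁻³ Pa/m
Geostrophic speed: V_g = |∂P/∂n|/(fρ) = 1.58×10⁻³/(9.57×10⁻⁵ × 1.15) = 14.4 m/s
Around a high, pressure-gradient force acts outward with centrifugal, so Coriolis balances both:
fV = (1/ρ)|∂P/∂n| + V²/R  →  V² − fR·V + fR·V_g = 0
With fR = 9.57×10⁻⁵ × 720×10³ m = 68.9 m/s:
V = [fR − √((fR)² − 4 fR V_g)]/2 = [68.9 − √(68.9² − 4×68.9×14.4)]/2 = 20.5 m/s
Supergeostrophic (V > V_g = 14.4 m/s), as expected around a high.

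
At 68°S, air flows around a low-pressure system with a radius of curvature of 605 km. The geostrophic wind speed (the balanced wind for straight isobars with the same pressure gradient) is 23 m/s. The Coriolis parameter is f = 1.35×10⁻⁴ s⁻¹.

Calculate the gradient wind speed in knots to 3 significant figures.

Around a low, centrifugal force acts outward with Coriolis, so pressure-gradient force balances both:
(1/ρ)|∂P/∂n| = fV + V²/R  →  V² + fR·V − fR·V_g = 0
With fR = 1.35×10⁻⁴ × 605×10³ m = 81.7 m/s:
V = [−fR + √((fR)² + 4 fR V_g)]/2 = [−81.7 + √(81.7² + 4×81.7×23)]/2 = 18.7 m/s
Subgeostrophic (V < V_g = 23 m/s), as expected around a low.
Converting: 18.7 m/s × 1.944 = 36.4 knots

36.4 knots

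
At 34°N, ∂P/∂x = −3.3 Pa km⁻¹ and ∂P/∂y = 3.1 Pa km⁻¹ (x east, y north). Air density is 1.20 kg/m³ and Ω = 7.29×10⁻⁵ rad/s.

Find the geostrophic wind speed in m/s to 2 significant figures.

46 m/s

Coriolis parameter at 34°N:
f = 2Ω sin φ = 2 × 7.29×10⁻⁵ × sin 34° = 8.15×10⁻⁵ s⁻¹
Component geostrophic relations (x east, y north):
u_g = −(1/(fρ)) ∂P/∂y,  v_g = (1/(fρ)) ∂P/∂x
u_g = −(3.1×10⁻³)/(8.15×10⁻⁵ × 1.20) = −31.7 m/s;  v_g = (−3.3×10⁻³)/(8.15×10⁻⁵ × 1.20) = −33.7 m/s
|V_g| = √(u_g² + v_g²) = 46.3 m/s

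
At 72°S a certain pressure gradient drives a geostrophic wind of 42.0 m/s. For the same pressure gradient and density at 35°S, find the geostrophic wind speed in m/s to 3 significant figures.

With the same pressure gradient and density, V_g ∝ 1/f ∝ 1/sin φ.
V₂ = V₁ · sin φ₁ / sin φ₂ = 42.0 × sin 72° / sin 35°
V₂ = 42.0 × 0.9511/0.5736 = 69.6 m/s

69.6 m/s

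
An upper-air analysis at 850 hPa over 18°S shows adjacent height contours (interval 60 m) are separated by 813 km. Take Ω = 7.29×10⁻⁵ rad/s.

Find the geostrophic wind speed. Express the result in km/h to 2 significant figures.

Coriolis parameter at 18°S:
f = 2Ω sin φ = 2 × 7.29×10⁻⁵ × sin 18° = 4.51×10⁻⁵ s⁻¹
Height gradient: |∂Z/∂n| = 60 m / 813000 m = 7.38×10⁻⁵
On a pressure surface, geostrophic balance gives V_g = (g/f)|∂Z/∂n|:
V_g = 9.81 × 7.38×10⁻⁵ / 4.51×10⁻⁵ = 16.1 m/s
Converting: 16.1 m/s × 3.6 = 58 km/h

58 km/h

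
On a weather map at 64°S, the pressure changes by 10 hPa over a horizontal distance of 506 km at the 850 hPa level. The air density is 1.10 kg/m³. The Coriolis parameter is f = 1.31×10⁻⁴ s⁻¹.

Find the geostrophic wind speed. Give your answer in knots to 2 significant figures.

Pressure gradient: |∂P/∂n| = 1000 Pa / 506000 m = 1.98×10⁻³ Pa/m
Geostrophic balance (pressure-gradient force = Coriolis force):
V_g = (1/(fρ)) |∂P/∂n| = 1.98×10⁻³ / (1.31×10⁻⁴ × 1.10) = 13.7 m/s
Converting: 13.7 m/s × 1.944 = 27 knots

27 knots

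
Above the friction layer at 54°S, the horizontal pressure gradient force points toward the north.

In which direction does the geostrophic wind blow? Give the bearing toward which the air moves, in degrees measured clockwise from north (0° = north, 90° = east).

270°

The pressure-gradient force points toward the north (bearing 000°).
Geostrophic balance: in the Southern Hemisphere the Coriolis force deflects motion to the left, so the geostrophic wind blows 90° to the left of the pressure-gradient force (low pressure on the right).
Rotating 000° by 90° counterclockwise gives 270° — the wind blows toward the west.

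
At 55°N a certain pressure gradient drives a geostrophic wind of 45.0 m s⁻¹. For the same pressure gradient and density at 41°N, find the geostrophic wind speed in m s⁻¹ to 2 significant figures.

With the same pressure gradient and density, V_g ∝ 1/f ∝ 1/sin φ.
V₂ = V₁ · sin φ₁ / sin φ₂ = 45.0 × sin 55° / sin 41°
V₂ = 45.0 × 0.8192/0.6561 = 56 m s⁻¹

56 m s⁻¹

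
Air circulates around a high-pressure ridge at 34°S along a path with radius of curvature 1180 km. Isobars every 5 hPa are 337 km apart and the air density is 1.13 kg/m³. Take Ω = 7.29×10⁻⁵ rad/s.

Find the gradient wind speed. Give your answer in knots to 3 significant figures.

Coriolis parameter at 34°S:
f = 2Ω sin φ = 2 × 7.29×10⁻⁵ × sin 34° = 8.15×10⁻⁵ s⁻¹
Pressure gradient: |∂P/∂n| = 500 Pa / 337000 m = 1.48×10⁻³ Pa/m
Geostrophic speed: V_g = |∂P/∂n|/(fρ) = 1.48×10⁻³/(8.15×10⁻⁵ × 1.13) = 16.1 m/s
Around a high, pressure-gradient force acts outward with centrifugal, so Coriolis balances both:
fV = (1/ρ)|∂P/∂n| + V²/R  →  V² − fR·V + fR·V_g = 0
With fR = 8.15×10⁻⁵ × 1180×10³ m = 96.2 m/s:
V = [fR − √((fR)² − 4 fR V_g)]/2 = [96.2 − √(96.2² − 4×96.2×16.1)]/2 = 20.5 m/s
Supergeostrophic (V > V_g = 16.1 m/s), as expected around a high.
Converting: 20.5 m/s × 1.944 = 39.8 knots

39.8 knots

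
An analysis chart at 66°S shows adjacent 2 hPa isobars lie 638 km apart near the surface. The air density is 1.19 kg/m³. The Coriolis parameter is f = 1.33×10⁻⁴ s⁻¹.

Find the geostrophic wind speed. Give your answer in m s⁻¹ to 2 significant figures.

Pressure gradient: |∂P/∂n| = 200 Pa / 638000 m = 3.13×10⁻⁴ Pa/m
Geostrophic balance (pressure-gradient force = Coriolis force):
V_g = (1/(fρ)) |∂P/∂n| = 3.13×10⁻⁴ / (1.33×10⁻⁴ × 1.19) = 1.98 m/s

2.0 m s⁻¹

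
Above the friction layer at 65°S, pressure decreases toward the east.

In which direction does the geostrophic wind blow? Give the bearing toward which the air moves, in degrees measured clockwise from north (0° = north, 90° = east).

The pressure-gradient force points toward the east (bearing 090°).
Geostrophic balance: in the Southern Hemisphere the Coriolis force deflects motion to the left, so the geostrophic wind blows 90° to the left of the pressure-gradient force (low pressure on the right).
Rotating 090° by 90° counterclockwise gives 000° — the wind blows toward the north.

000°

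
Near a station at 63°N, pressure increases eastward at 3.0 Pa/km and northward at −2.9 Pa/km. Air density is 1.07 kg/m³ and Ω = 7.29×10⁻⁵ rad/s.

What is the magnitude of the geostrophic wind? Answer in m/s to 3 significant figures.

Coriolis parameter at 63°N:
f = 2Ω sin φ = 2 × 7.29×10⁻⁵ × sin 63° = 1.30×10⁻⁴ s⁻¹
Component geostrophic relations (x east, y north):
u_g = −(1/(fρ)) ∂P/∂y,  v_g = (1/(fρ)) ∂P/∂x
u_g = −(−2.9×10⁻³)/(1.30×10⁻⁴ × 1.07) = 20.9 m/s;  v_g = (3.0×10⁻³)/(1.30×10⁻⁴ × 1.07) = 21.6 m/s
|V_g| = √(u_g² + v_g²) = 30.0 m/s

30.0 m/s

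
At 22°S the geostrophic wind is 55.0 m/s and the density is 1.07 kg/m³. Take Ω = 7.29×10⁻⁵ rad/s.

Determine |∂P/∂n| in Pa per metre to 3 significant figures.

3.21×10⁻³ Pa/m

Coriolis parameter at 22°S:
f = 2Ω sin φ = 2 × 7.29×10⁻⁵ × sin 22° = 5.46×10⁻⁵ s⁻¹
Geostrophic balance rearranged: |∂P/∂n| = f ρ V_g
|∂P/∂n| = 5.46×10⁻⁵ × 1.07 × 55.0 = 3.21×10⁻³ Pa/m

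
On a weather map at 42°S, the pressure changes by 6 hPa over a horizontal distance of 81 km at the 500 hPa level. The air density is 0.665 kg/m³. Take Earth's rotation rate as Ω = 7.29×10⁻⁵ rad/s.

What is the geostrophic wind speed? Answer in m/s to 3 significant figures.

Coriolis parameter at 42°S:
f = 2Ω sin φ = 2 × 7.29×10⁻⁵ × sin 42° = 9.76×10⁻⁵ s⁻¹
Pressure gradient: |∂P/∂n| = 600 Pa / 81000 m = 7.41×10⁻³ Pa/m
Geostrophic balance (pressure-gradient force = Coriolis force):
V_g = (1/(fρ)) |∂P/∂n| = 7.41×10⁻³ / (9.76×10⁻⁵ × 0.665) = 114 m/s

114 m/s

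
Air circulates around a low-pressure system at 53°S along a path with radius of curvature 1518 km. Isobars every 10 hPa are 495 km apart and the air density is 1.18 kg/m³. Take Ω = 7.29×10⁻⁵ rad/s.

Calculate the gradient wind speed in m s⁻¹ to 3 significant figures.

Coriolis parameter at 53°S:
f = 2Ω sin φ = 2 × 7.29×10⁻⁵ × sin 53° = 1.16×10⁻⁴ s⁻¹
Pressure gradient: |∂P/∂n| = 1000 Pa / 495000 m = 2.02×10⁻³ Pa/m
Geostrophic speed: V_g = |∂P/∂n|/(fρ) = 2.02×10⁻³/(1.16×10⁻⁴ × 1.18) = 14.7 m/s
Around a low, centrifugal force acts outward with Coriolis, so pressure-gradient force balances both:
(1/ρ)|∂P/∂n| = fV + V²/R  →  V² + fR·V − fR·V_g = 0
With fR = 1.16×10⁻⁴ × 1518×10³ m = 177 m/s:
V = [−fR + √((fR)² + 4 fR V_g)]/2 = [−177 + √(177² + 4×177×14.7)]/2 = 13.6 m/s
Subgeostrophic (V < V_g = 14.7 m/s), as expected around a low.

13.6 m s⁻¹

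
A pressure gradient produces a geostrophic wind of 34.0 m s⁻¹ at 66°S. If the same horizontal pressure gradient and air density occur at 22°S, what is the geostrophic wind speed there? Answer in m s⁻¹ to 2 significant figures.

83 m s⁻¹

With the same pressure gradient and density, V_g ∝ 1/f ∝ 1/sin φ.
V₂ = V₁ · sin φ₁ / sin φ₂ = 34.0 × sin 66° / sin 22°
V₂ = 34.0 × 0.9135/0.3746 = 83 m s⁻¹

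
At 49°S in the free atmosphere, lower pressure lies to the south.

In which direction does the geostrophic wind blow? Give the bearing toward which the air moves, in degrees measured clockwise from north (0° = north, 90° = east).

The pressure-gradient force points toward the south (bearing 180°).
Geostrophic balance: in the Southern Hemisphere the Coriolis force deflects motion to the left, so the geostrophic wind blows 90° to the left of the pressure-gradient force (low pressure on the right).
Rotating 180° by 90° counterclockwise gives 090° — the wind blows toward the east.

090°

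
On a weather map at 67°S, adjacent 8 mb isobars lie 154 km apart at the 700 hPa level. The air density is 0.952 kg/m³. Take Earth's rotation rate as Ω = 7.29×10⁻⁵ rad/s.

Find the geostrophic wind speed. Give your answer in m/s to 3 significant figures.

Coriolis parameter at 67°S:
f = 2Ω sin φ = 2 × 7.29×10⁻⁵ × sin 67° = 1.34×10⁻⁴ s⁻¹
Pressure gradient: |∂P/∂n| = 800 Pa / 154000 m = 5.19×10⁻³ Pa/m
Geostrophic balance (pressure-gradient force = Coriolis force):
V_g = (1/(fρ)) |∂P/∂n| = 5.19×10⁻³ / (1.34×10⁻⁴ × 0.952) = 40.7 m/s

40.7 m/s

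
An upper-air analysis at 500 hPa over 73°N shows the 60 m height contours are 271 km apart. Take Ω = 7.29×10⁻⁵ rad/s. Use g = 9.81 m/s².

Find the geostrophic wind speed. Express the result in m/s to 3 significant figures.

Coriolis parameter at 73°N:
f = 2Ω sin φ = 2 × 7.29×10⁻⁵ × sin 73° = 1.39×10⁻⁴ s⁻¹
Height gradient: |∂Z/∂n| = 60 m / 271000 m = 2.21×10⁻⁴
On a pressure surface, geostrophic balance gives V_g = (g/f)|∂Z/∂n|:
V_g = 9.81 × 2.21×10⁻⁴ / 1.39×10⁻⁴ = 15.6 m/s

15.6 m/s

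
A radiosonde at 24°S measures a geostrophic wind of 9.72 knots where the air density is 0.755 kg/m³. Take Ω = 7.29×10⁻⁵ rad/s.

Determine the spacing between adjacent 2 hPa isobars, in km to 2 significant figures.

890 km

Coriolis parameter at 24°S:
f = 2Ω sin φ = 2 × 7.29×10⁻⁵ × sin 24° = 5.93×10⁻⁵ s⁻¹
Wind speed in SI: 9.72 knots = 5.00 m/s
Geostrophic balance rearranged: |∂P/∂n| = f ρ V_g
|∂P/∂n| = 5.93×10⁻⁵ × 0.755 × 5.00 = 2.24×10⁻⁴ Pa/m
Isobar spacing: Δn = ΔP/|∂P/∂n| = 200 Pa / 2.24×10⁻⁴ Pa/m = 893322 m ≈ 890 km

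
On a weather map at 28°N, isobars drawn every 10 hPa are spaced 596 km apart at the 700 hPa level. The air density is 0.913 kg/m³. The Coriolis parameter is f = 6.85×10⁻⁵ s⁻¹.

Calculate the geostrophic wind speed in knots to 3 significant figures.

Pressure gradient: |∂P/∂n| = 1000 Pa / 596000 m = 1.68×10⁻³ Pa/m
Geostrophic balance (pressure-gradient force = Coriolis force):
V_g = (1/(fρ)) |∂P/∂n| = 1.68×10⁻³ / (6.85×10⁻⁵ × 0.913) = 26.8 m/s
Converting: 26.8 m/s × 1.944 = 52.1 knots

52.1 knots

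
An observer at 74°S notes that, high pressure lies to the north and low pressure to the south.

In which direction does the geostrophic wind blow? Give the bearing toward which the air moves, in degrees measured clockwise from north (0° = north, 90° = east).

The pressure-gradient force points toward the south (bearing 180°).
Geostrophic balance: in the Southern Hemisphere the Coriolis force deflects motion to the left, so the geostrophic wind blows 90° to the left of the pressure-gradient force (low pressure on the right).
Rotating 180° by 90° counterclockwise gives 090° — the wind blows toward the east.

090°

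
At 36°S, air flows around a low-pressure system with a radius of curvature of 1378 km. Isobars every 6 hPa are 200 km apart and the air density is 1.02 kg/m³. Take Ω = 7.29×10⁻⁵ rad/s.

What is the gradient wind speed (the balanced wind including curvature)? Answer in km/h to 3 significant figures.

Coriolis parameter at 36°S:
f = 2Ω sin φ = 2 × 7.29×10⁻⁵ × sin 36° = 8.57×10⁻⁵ s⁻¹
Pressure gradient: |∂P/∂n| = 600 Pa / 200000 m = 3.00×10⁻³ Pa/m
Geostrophic speed: V_g = |∂P/∂n|/(fρ) = 3.00×10⁻³/(8.57×10⁻⁵ × 1.02) = 34.3 m/s
Around a low, centrifugal force acts outward with Coriolis, so pressure-gradient force balances both:
(1/ρ)|∂P/∂n| = fV + V²/R  →  V² + fR·V − fR·V_g = 0
With fR = 8.57×10⁻⁵ × 1378×10³ m = 118 m/s:
V = [−fR + √((fR)² + 4 fR V_g)]/2 = [−118 + √(118² + 4×118×34.3)]/2 = 27.8 m/s
Subgeostrophic (V < V_g = 34.3 m/s), as expected around a low.
Converting: 27.8 m/s × 3.6 = 100 km/h

100 km/h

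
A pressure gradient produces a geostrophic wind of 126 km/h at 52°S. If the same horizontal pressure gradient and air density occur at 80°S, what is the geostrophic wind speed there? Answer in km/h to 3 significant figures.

With the same pressure gradient and density, V_g ∝ 1/f ∝ 1/sin φ.
V₂ = V₁ · sin φ₁ / sin φ₂ = 126 × sin 52° / sin 80°
V₂ = 126 × 0.7880/0.9848 = 101 km/h

101 km/h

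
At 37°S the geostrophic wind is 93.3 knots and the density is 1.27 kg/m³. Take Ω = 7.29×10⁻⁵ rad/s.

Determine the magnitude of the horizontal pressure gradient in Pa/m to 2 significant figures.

5.3×10⁻³ Pa/m

Coriolis parameter at 37°S:
f = 2Ω sin φ = 2 × 7.29×10⁻⁵ × sin 37° = 8.77×10⁻⁵ s⁻¹
Wind speed in SI: 93.3 knots = 48.0 m/s
Geostrophic balance rearranged: |∂P/∂n| = f ρ V_g
|∂P/∂n| = 8.77×10⁻⁵ × 1.27 × 48.0 = 5.35×10⁻³ Pa/m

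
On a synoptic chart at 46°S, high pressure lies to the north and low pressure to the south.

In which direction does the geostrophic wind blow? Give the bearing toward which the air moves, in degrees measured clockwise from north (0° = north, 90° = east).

090°

The pressure-gradient force points toward the south (bearing 180°).
Geostrophic balance: in the Southern Hemisphere the Coriolis force deflects motion to the left, so the geostrophic wind blows 90° to the left of the pressure-gradient force (low pressure on the right).
Rotating 180° by 90° counterclockwise gives 090° — the wind blows toward the east.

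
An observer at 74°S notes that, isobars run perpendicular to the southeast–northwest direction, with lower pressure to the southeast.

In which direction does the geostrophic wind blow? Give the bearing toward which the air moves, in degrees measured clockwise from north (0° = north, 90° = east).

The pressure-gradient force points toward the southeast (bearing 135°).
Geostrophic balance: in the Southern Hemisphere the Coriolis force deflects motion to the left, so the geostrophic wind blows 90° to the left of the pressure-gradient force (low pressure on the right).
Rotating 135° by 90° counterclockwise gives 045° — the wind blows toward the northeast.

045°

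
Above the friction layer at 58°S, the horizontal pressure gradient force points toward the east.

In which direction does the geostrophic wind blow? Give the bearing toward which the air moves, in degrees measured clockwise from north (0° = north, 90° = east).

The pressure-gradient force points toward the east (bearing 090°).
Geostrophic balance: in the Southern Hemisphere the Coriolis force deflects motion to the left, so the geostrophic wind blows 90° to the left of the pressure-gradient force (low pressure on the right).
Rotating 090° by 90° counterclockwise gives 000° — the wind blows toward the north.

000°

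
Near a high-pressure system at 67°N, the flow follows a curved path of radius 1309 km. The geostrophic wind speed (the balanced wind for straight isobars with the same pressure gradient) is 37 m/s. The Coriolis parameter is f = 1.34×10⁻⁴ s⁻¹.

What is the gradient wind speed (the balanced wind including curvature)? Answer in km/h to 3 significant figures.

Around a high, pressure-gradient force acts outward with centrifugal, so Coriolis balances both:
fV = (1/ρ)|∂P/∂n| + V²/R  →  V² − fR·V + fR·V_g = 0
With fR = 1.34×10⁻⁴ × 1309×10³ m = 175 m/s:
V = [fR − √((fR)² − 4 fR V_g)]/2 = [175 − √(175² − 4×175×37)]/2 = 53 m/s
Supergeostrophic (V > V_g = 37 m/s), as expected around a high.
Converting: 53 m/s × 3.6 = 191 km/h

191 km/h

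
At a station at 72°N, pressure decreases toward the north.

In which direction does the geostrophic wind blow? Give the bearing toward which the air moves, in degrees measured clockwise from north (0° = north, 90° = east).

090°

The pressure-gradient force points toward the north (bearing 000°).
Geostrophic balance: in the Northern Hemisphere the Coriolis force deflects motion to the right, so the geostrophic wind blows 90° to the right of the pressure-gradient force (low pressure on the left).
Rotating 000° by 90° clockwise gives 090° — the wind blows toward the east.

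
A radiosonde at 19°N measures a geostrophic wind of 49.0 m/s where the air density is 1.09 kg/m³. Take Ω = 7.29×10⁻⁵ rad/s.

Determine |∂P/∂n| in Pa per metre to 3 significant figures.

Coriolis parameter at 19°N:
f = 2Ω sin φ = 2 × 7.29×10⁻⁵ × sin 19° = 4.75×10⁻⁵ s⁻¹
Geostrophic balance rearranged: |∂P/∂n| = f ρ V_g
|∂P/∂n| = 4.75×10⁻⁵ × 1.09 × 49.0 = 2.54×10⁻³ Pa/m

2.54×10⁻³ Pa/m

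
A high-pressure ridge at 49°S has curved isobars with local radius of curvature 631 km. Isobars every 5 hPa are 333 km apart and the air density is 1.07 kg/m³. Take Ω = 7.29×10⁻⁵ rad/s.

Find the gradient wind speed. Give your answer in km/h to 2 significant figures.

61 km/h

Coriolis parameter at 49°S:
f = 2Ω sin φ = 2 × 7.29×10⁻⁵ × sin 49° = 1.10×10⁻⁴ s⁻¹
Pressure gradient: |∂P/∂n| = 500 Pa / 333000 m = 1.50×10⁻³ Pa/m
Geostrophic speed: V_g = |∂P/∂n|/(fρ) = 1.50×10⁻³/(1.10×10⁻⁴ × 1.07) = 12.8 m/s
Around a high, pressure-gradient force acts outward with centrifugal, so Coriolis balances both:
fV = (1/ρ)|∂P/∂n| + V²/R  →  V² − fR·V + fR·V_g = 0
With fR = 1.10×10⁻⁴ × 631×10³ m = 69.4 m/s:
V = [fR − √((fR)² − 4 fR V_g)]/2 = [69.4 − √(69.4² − 4×69.4×12.8)]/2 = 16.8 m/s
Supergeostrophic (V > V_g = 12.8 m/s), as expected around a high.
Converting: 16.8 m/s × 3.6 = 61 km/h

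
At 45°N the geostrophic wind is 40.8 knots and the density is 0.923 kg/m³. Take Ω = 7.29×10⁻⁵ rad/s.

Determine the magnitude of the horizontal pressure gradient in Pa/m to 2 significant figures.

2.0×10⁻³ Pa/m

Coriolis parameter at 45°N:
f = 2Ω sin φ = 2 × 7.29×10⁻⁵ × sin 45° = 1.03×10⁻⁴ s⁻¹
Wind speed in SI: 40.8 knots = 21.0 m/s
Geostrophic balance rearranged: |∂P/∂n| = f ρ V_g
|∂P/∂n| = 1.03×10⁻⁴ × 0.923 × 21.0 = 2.00×10⁻³ Pa/m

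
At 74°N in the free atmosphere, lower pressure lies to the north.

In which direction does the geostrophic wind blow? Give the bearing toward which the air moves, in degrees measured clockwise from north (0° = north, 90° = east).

090°

The pressure-gradient force points toward the north (bearing 000°).
Geostrophic balance: in the Northern Hemisphere the Coriolis force deflects motion to the right, so the geostrophic wind blows 90° to the right of the pressure-gradient force (low pressure on the left).
Rotating 000° by 90° clockwise gives 090° — the wind blows toward the east.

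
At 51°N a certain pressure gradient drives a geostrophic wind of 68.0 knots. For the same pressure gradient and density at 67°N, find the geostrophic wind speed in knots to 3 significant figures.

57.4 knots

With the same pressure gradient and density, V_g ∝ 1/f ∝ 1/sin φ.
V₂ = V₁ · sin φ₁ / sin φ₂ = 68.0 × sin 51° / sin 67°
V₂ = 68.0 × 0.7771/0.9205 = 57.4 knots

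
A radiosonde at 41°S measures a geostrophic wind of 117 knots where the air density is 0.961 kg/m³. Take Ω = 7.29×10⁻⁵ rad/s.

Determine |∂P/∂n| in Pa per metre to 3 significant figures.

Coriolis parameter at 41°S:
f = 2Ω sin φ = 2 × 7.29×10⁻⁵ × sin 41° = 9.57×10⁻⁵ s⁻¹
Wind speed in SI: 117 knots = 60.2 m/s
Geostrophic balance rearranged: |∂P/∂n| = f ρ V_g
|∂P/∂n| = 9.57×10⁻⁵ × 0.961 × 60.2 = 5.53×10⁻³ Pa/m

5.53×10⁻³ Pa/m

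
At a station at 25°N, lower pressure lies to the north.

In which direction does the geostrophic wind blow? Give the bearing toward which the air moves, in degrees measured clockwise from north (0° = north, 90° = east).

The pressure-gradient force points toward the north (bearing 000°).
Geostrophic balance: in the Northern Hemisphere the Coriolis force deflects motion to the right, so the geostrophic wind blows 90° to the right of the pressure-gradient force (low pressure on the left).
Rotating 000° by 90° clockwise gives 090° — the wind blows toward the east.

090°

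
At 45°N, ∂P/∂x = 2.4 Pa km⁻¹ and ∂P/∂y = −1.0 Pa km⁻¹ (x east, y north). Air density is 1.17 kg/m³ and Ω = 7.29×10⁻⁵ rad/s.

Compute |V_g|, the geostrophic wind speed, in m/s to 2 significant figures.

Coriolis parameter at 45°N:
f = 2Ω sin φ = 2 × 7.29×10⁻⁵ × sin 45° = 1.03×10⁻⁴ s⁻¹
Component geostrophic relations (x east, y north):
u_g = −(1/(fρ)) ∂P/∂y,  v_g = (1/(fρ)) ∂P/∂x
u_g = −(−1.0×10⁻³)/(1.03×10⁻⁴ × 1.17) = 8.29 m/s;  v_g = (2.4×10⁻³)/(1.03×10⁻⁴ × 1.17) = 19.9 m/s
|V_g| = √(u_g² + v_g²) = 21.6 m/s

22 m/s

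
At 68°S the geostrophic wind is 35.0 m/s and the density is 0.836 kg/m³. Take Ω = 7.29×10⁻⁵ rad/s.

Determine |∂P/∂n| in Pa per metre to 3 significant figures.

3.96×10⁻³ Pa/m

Coriolis parameter at 68°S:
f = 2Ω sin φ = 2 × 7.29×10⁻⁵ × sin 68° = 1.35×10⁻⁴ s⁻¹
Geostrophic balance rearranged: |∂P/∂n| = f ρ V_g
|∂P/∂n| = 1.35×10⁻⁴ × 0.836 × 35.0 = 3.96×10⁻³ Pa/m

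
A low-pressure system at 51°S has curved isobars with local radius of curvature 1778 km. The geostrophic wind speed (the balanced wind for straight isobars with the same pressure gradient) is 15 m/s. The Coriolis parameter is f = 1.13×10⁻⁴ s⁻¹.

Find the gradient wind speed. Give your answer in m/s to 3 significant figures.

14.0 m/s

Around a low, centrifugal force acts outward with Coriolis, so pressure-gradient force balances both:
(1/ρ)|∂P/∂n| = fV + V²/R  →  V² + fR·V − fR·V_g = 0
With fR = 1.13×10⁻⁴ × 1778×10³ m = 201 m/s:
V = [−fR + √((fR)² + 4 fR V_g)]/2 = [−201 + √(201² + 4×201×15)]/2 = 14 m/s
Subgeostrophic (V < V_g = 15 m/s), as expected around a low.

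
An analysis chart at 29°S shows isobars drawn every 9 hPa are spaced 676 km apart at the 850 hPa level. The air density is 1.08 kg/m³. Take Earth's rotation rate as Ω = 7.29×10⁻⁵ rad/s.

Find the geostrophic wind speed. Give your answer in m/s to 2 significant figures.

Coriolis parameter at 29°S:
f = 2Ω sin φ = 2 × 7.29×10⁻⁵ × sin 29° = 7.07×10⁻⁵ s⁻¹
Pressure gradient: |∂P/∂n| = 900 Pa / 676000 m = 1.33×10⁻³ Pa/m
Geostrophic balance (pressure-gradient force = Coriolis force):
V_g = (1/(fρ)) |∂P/∂n| = 1.33×10⁻³ / (7.07×10⁻⁵ × 1.08) = 17.4 m/s

17 m/s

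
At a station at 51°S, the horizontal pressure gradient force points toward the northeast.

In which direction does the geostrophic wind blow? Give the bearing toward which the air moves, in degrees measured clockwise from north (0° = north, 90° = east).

The pressure-gradient force points toward the northeast (bearing 045°).
Geostrophic balance: in the Southern Hemisphere the Coriolis force deflects motion to the left, so the geostrophic wind blows 90° to the left of the pressure-gradient force (low pressure on the right).
Rotating 045° by 90° counterclockwise gives 315° — the wind blows toward the northwest.

315°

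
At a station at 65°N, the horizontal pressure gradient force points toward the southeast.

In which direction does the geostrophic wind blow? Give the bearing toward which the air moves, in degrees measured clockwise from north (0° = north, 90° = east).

The pressure-gradient force points toward the southeast (bearing 135°).
Geostrophic balance: in the Northern Hemisphere the Coriolis force deflects motion to the right, so the geostrophic wind blows 90° to the right of the pressure-gradient force (low pressure on the left).
Rotating 135° by 90° clockwise gives 225° — the wind blows toward the southwest.

225°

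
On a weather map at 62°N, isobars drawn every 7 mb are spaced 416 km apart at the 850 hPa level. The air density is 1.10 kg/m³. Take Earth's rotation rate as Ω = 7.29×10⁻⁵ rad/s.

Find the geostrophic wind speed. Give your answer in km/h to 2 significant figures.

43 km/h

Coriolis parameter at 62°N:
f = 2Ω sin φ = 2 × 7.29×10⁻⁵ × sin 62° = 1.29×10⁻⁴ s⁻¹
Pressure gradient: |∂P/∂n| = 700 Pa / 416000 m = 1.68×10⁻³ Pa/m
Geostrophic balance (pressure-gradient force = Coriolis force):
V_g = (1/(fρ)) |∂P/∂n| = 1.68×10⁻³ / (1.29×10⁻⁴ × 1.10) = 11.9 m/s
Converting: 11.9 m/s × 3.6 = 43 km/h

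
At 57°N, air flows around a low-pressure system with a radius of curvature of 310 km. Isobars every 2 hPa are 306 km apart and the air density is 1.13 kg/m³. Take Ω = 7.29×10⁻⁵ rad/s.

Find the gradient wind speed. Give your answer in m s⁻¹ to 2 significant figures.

4.3 m s⁻¹

Coriolis parameter at 57°N:
f = 2Ω sin φ = 2 × 7.29×10⁻⁵ × sin 57° = 1.22×10⁻⁴ s⁻¹
Pressure gradient: |∂P/∂n| = 200 Pa / 306000 m = 6.54×10⁻⁴ Pa/m
Geostrophic speed: V_g = |∂P/∂n|/(fρ) = 6.54×10⁻⁴/(1.22×10⁻⁴ × 1.13) = 4.73 m/s
Around a low, centrifugal force acts outward with Coriolis, so pressure-gradient force balances both:
(1/ρ)|∂P/∂n| = fV + V²/R  →  V² + fR·V − fR·V_g = 0
With fR = 1.22×10⁻⁴ × 310×10³ m = 37.9 m/s:
V = [−fR + √((fR)² + 4 fR V_g)]/2 = [−37.9 + √(37.9² + 4×37.9×4.73)]/2 = 4.25 m/s
Subgeostrophic (V < V_g = 4.73 m/s), as expected around a low.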